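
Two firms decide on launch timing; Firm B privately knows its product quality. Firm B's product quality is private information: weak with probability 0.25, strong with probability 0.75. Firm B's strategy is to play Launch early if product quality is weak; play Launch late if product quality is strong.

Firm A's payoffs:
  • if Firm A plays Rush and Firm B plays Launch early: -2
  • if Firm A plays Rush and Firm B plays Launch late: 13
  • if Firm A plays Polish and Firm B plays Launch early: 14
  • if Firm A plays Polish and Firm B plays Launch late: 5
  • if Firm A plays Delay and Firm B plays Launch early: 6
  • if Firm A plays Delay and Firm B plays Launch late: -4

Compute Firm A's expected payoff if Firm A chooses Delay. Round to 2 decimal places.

-1.50

E[Delay] = 0.25·6 + 0.75·(-4) = 1.5 + (-3) = -1.5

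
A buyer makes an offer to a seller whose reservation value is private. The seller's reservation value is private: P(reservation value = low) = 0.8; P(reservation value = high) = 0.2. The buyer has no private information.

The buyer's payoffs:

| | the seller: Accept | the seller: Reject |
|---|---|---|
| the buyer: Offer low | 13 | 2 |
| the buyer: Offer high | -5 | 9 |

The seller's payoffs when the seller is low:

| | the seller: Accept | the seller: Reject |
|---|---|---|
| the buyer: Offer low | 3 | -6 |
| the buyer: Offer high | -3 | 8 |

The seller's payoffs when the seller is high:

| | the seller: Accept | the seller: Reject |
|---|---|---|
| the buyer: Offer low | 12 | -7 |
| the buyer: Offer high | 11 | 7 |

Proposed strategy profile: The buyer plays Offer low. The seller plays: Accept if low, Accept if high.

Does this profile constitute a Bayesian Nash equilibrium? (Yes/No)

Yes

The buyer plays Offer low: E[Offer low] = 0.8·(13) + 0.2·(13) = 13; E[Offer high] = -5. Best-responding. ✓
The seller (reservation value low), facing Offer low: Accept gives 3, Reject gives -6. Proposed Accept is best. ✓
The seller (reservation value high), facing Offer low: Accept gives 12, Reject gives -7. Proposed Accept is best. ✓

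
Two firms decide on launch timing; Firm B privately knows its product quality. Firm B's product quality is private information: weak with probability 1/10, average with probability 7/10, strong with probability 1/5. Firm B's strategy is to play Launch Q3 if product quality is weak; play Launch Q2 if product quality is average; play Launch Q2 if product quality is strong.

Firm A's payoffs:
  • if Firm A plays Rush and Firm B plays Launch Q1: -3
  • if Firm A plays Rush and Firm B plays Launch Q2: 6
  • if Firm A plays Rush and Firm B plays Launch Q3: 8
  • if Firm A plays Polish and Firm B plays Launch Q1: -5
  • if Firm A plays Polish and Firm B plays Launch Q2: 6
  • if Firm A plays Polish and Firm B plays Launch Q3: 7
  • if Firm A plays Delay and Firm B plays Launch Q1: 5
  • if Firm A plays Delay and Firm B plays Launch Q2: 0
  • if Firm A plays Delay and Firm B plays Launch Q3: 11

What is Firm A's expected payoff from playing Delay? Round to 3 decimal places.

1.100

E[Delay] = 1/10·11 + 7/10·0 + 1/5·0 = 11/10 + 0 + 0 = 11/10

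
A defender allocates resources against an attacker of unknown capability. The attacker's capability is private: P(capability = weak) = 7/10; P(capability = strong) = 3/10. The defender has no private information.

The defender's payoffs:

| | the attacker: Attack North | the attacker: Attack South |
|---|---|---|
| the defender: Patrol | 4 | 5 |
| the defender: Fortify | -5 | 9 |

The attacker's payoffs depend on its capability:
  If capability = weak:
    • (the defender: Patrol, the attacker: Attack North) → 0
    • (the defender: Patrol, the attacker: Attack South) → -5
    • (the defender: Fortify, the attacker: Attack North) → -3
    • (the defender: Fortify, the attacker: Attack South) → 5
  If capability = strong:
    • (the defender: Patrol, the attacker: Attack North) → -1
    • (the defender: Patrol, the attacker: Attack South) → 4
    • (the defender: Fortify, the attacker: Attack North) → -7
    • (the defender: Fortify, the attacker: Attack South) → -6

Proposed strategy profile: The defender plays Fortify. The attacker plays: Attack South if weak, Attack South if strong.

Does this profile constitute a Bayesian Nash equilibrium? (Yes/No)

Yes

The defender plays Fortify: E[Fortify] = 7/10·(9) + 3/10·(9) = 9; E[Patrol] = 5. Best-responding. ✓
The attacker (capability weak), facing Fortify: Attack North gives -3, Attack South gives 5. Proposed Attack South is best. ✓
The attacker (capability strong), facing Fortify: Attack North gives -7, Attack South gives -6. Proposed Attack South is best. ✓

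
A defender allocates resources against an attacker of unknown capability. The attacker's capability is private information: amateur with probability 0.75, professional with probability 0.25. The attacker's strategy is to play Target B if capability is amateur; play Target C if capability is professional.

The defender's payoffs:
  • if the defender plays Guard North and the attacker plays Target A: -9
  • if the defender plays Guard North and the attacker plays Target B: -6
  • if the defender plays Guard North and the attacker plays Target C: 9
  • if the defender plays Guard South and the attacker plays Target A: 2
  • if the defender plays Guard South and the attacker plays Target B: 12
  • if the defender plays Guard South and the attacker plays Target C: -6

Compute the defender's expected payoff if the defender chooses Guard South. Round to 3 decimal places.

E[Guard South] = 0.75·12 + 0.25·(-6) = 9 + (-1.5) = 7.5

7.500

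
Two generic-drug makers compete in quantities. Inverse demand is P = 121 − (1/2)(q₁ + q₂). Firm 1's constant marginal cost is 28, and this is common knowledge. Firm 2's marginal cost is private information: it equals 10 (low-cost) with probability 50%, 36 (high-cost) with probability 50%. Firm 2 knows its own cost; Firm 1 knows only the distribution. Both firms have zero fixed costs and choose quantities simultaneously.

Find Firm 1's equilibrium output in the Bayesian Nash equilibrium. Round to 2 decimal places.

58.67

Each type of Firm 2 best-responds to q₁; Firm 1 best-responds to the expected q₂ over Firm 2's types.
Firm 2 with cost c maximizes (121 − (1/2)(q₁+q₂) − c)·q₂, giving q₂(c) = (121 − c − (1/2)q₁).
E[c₂] = 0.5·10 + 0.5·36 = 23
Firm 1's FOC against E[q₂] yields q₁ = (121 − 2·28 + E[c₂])/(3/2) = (121 − 56 + 23)/(3/2) = 58.6667.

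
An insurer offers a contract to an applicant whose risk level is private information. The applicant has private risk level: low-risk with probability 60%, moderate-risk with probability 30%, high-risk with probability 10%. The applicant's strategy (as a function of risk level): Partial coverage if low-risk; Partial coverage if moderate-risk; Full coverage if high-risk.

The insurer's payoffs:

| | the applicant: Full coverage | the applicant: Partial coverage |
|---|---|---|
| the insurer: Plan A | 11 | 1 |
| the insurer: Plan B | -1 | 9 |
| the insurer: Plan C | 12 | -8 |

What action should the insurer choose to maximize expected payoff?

E[Plan A] = 0.6·(1) + 0.3·(1) + 0.1·(11) = 2
E[Plan B] = 0.6·(9) + 0.3·(9) + 0.1·(-1) = 8
E[Plan C] = 0.6·(-8) + 0.3·(-8) + 0.1·(12) = -6
Best response: Plan B (8 is the largest).

Plan B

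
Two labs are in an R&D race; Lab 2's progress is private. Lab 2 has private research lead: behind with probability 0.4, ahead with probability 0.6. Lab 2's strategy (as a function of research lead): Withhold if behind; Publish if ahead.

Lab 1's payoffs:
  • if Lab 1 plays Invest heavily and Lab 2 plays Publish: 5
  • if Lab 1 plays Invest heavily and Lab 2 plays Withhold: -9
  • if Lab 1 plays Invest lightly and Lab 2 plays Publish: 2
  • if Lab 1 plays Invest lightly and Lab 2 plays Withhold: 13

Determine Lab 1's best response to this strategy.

E[Invest heavily] = 0.4·(-9) + 0.6·(5) = -0.6
E[Invest lightly] = 0.4·(13) + 0.6·(2) = 6.4
Best response: Invest lightly (6.4 is the largest).

Invest lightly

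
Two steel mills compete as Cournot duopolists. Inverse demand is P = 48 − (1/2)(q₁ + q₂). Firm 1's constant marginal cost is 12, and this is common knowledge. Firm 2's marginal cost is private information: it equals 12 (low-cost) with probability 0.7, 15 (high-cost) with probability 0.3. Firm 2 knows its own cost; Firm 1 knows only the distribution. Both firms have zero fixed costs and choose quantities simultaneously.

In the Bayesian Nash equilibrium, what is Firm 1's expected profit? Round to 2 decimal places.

Firm 2 with cost c maximizes (48 − (1/2)(q₁+q₂) − c)·q₂, giving q₂(c) = (48 − c − (1/2)q₁).
E[c₂] = 0.7·12 + 0.3·15 = 12.9
Firm 1's FOC against E[q₂] yields q₁ = (48 − 2·12 + E[c₂])/(3/2) = (48 − 24 + 12.9)/(3/2) = 24.6.
E[P] = 48 − (1/2)·(q₁ + E[q₂]) = 24.3; Firm 1's expected profit = (E[P] − 12)·q₁ = (24.3 − 12)·24.6 = 302.58.

302.58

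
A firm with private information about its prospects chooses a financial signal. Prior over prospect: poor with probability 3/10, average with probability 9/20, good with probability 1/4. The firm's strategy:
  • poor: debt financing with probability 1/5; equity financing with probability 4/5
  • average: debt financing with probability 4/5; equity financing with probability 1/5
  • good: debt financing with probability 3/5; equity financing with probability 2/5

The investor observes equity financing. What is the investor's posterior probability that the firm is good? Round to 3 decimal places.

0.233

P(equity financing) = (3/10)·(4/5) + (9/20)·(1/5) + (1/4)·(2/5) = 43/100
P(good | equity financing) = ((1/4)·(2/5)) / (43/100) = (1/10) / (43/100) = 10/43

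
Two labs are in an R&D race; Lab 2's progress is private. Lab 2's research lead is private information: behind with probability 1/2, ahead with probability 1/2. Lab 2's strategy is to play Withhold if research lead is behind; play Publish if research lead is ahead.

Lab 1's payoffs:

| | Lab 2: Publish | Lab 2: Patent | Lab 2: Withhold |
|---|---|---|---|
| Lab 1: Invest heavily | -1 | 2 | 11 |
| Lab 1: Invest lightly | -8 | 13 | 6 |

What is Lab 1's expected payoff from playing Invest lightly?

E[Invest lightly] = 1/2·6 + 1/2·(-8) = 3 + (-4) = -1

-1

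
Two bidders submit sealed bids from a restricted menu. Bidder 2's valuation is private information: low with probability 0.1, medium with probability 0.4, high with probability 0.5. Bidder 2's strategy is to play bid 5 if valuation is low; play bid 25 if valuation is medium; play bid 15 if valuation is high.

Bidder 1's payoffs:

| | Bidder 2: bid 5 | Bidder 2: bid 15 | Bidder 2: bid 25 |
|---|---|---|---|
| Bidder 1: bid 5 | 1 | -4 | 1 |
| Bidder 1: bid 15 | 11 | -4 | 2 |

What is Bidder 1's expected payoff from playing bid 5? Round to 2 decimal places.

-1.50

E[bid 5] = 0.1·1 + 0.4·1 + 0.5·(-4) = 0.1 + 0.4 + (-2) = -1.5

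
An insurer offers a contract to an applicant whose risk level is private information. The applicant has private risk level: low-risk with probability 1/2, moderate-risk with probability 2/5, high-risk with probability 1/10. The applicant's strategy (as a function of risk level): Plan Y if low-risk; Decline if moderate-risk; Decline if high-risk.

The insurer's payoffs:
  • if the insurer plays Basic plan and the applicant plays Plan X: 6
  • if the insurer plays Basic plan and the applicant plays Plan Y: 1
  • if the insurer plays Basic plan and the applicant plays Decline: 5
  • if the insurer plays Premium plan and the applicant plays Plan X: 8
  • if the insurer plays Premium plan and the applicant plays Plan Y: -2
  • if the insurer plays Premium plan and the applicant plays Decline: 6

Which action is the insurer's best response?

E[Basic plan] = 1/2·(1) + 2/5·(5) + 1/10·(5) = 3
E[Premium plan] = 1/2·(-2) + 2/5·(6) + 1/10·(6) = 2
Best response: Basic plan (3 is the largest).

Basic plan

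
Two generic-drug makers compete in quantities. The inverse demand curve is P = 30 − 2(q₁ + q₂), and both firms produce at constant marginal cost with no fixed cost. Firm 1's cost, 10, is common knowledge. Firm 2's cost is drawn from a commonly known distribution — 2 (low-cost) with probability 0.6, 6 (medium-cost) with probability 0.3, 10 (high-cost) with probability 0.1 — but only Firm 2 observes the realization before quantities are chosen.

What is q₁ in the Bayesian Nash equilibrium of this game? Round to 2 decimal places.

Type-c best response for Firm 2: q₂(c) = (30 − c)/4 − q₁/2.
Firm 1 maximizes expected profit; its first-order condition is 30 − 4q₁ − 2E[q₂] − 10 = 0.
Substituting E[q₂] and solving: E[c₂] = 4, so q₁ = (30 − 2·10 + 4)/6 = 2.33333.

2.33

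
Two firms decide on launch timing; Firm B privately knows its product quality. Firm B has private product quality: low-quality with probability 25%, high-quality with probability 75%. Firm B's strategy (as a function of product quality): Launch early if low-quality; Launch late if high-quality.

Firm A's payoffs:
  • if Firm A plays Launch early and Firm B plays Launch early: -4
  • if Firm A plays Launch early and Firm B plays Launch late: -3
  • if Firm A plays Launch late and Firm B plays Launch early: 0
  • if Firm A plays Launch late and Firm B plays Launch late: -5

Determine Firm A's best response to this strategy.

Launch early

Compute Firm A's expected payoff for each action, taking the expectation over Firm B's type.
E[Launch early] = 0.25·(-4) + 0.75·(-3) = -3.25
E[Launch late] = 0.25·(0) + 0.75·(-5) = -3.75
Best response: Launch early (-3.25 is the largest).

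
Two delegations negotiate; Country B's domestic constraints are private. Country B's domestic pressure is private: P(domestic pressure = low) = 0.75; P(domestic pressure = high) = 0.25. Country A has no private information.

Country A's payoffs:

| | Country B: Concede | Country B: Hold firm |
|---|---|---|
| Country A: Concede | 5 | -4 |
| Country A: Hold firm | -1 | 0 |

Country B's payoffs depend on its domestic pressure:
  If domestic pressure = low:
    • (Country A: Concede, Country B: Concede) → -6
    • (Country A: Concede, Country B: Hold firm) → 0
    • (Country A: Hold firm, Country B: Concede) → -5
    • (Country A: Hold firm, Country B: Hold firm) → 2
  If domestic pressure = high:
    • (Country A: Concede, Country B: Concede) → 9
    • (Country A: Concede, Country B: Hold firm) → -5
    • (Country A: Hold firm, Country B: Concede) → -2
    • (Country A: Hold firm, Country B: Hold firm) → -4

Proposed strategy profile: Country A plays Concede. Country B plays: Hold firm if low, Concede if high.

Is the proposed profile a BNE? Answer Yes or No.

No

Country A plays Concede: E[Concede] = 0.75·(-4) + 0.25·(5) = -1.75; E[Hold firm] = -0.25. Not best-responding. ✗
Country B (domestic pressure low), facing Concede: Concede gives -6, Hold firm gives 0. Proposed Hold firm is best. ✓
Country B (domestic pressure high), facing Concede: Concede gives 9, Hold firm gives -5. Proposed Concede is best. ✓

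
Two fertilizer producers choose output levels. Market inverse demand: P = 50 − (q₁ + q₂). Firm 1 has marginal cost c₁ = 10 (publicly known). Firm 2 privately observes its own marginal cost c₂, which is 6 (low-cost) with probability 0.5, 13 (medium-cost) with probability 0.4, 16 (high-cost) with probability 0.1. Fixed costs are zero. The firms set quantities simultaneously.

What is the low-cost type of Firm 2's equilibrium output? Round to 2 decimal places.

Firm 2 with cost c maximizes (50 − (q₁+q₂) − c)·q₂, giving q₂(c) = (50 − c − q₁)/2.
E[c₂] = 0.5·6 + 0.4·13 + 0.1·16 = 9.8
Firm 1's FOC against E[q₂] yields q₁ = (50 − 2·10 + E[c₂])/3 = (50 − 20 + 9.8)/3 = 13.2667.
q₂(low-cost) = (50 − 6 − 13.2667)/2 = 15.3667.

15.37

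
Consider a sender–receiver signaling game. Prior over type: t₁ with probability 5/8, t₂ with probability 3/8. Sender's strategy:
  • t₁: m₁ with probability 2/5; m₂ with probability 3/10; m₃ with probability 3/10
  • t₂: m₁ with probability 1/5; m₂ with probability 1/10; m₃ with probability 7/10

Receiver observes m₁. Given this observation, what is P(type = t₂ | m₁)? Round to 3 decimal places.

P(m₁) = (5/8)·(2/5) + (3/8)·(1/5) = 13/40
P(t₂ | m₁) = ((3/8)·(1/5)) / (13/40) = (3/40) / (13/40) = 3/13

0.231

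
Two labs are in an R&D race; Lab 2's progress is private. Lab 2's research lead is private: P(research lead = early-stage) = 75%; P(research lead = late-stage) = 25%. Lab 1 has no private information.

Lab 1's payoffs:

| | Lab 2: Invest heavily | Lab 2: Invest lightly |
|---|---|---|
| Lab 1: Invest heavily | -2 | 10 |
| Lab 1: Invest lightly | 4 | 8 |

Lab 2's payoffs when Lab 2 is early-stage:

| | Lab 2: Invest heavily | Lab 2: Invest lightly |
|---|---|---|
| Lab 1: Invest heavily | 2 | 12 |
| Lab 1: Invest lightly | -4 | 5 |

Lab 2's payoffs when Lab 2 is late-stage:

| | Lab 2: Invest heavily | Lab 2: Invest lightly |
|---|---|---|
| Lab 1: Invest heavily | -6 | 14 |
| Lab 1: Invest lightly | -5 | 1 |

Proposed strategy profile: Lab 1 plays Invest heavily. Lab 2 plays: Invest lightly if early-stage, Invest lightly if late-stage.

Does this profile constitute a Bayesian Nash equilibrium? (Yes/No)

A profile is a BNE iff every type of every player is best-responding given beliefs about the other side.
Lab 1 plays Invest heavily: E[Invest heavily] = 0.75·(10) + 0.25·(10) = 10; E[Invest lightly] = 8. Best-responding. ✓
Lab 2 (research lead early-stage), facing Invest heavily: Invest heavily gives 2, Invest lightly gives 12. Proposed Invest lightly is best. ✓
Lab 2 (research lead late-stage), facing Invest heavily: Invest heavily gives -6, Invest lightly gives 14. Proposed Invest lightly is best. ✓

Yes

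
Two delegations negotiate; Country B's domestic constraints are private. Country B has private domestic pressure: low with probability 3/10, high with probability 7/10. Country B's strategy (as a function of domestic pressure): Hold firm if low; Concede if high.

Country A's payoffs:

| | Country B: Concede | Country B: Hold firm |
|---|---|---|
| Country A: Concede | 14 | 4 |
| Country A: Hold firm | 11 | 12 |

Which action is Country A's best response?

E[Concede] = 3/10·(4) + 7/10·(14) = 11
E[Hold firm] = 3/10·(12) + 7/10·(11) = 113/10
Best response: Hold firm (113/10 is the largest).

Hold firm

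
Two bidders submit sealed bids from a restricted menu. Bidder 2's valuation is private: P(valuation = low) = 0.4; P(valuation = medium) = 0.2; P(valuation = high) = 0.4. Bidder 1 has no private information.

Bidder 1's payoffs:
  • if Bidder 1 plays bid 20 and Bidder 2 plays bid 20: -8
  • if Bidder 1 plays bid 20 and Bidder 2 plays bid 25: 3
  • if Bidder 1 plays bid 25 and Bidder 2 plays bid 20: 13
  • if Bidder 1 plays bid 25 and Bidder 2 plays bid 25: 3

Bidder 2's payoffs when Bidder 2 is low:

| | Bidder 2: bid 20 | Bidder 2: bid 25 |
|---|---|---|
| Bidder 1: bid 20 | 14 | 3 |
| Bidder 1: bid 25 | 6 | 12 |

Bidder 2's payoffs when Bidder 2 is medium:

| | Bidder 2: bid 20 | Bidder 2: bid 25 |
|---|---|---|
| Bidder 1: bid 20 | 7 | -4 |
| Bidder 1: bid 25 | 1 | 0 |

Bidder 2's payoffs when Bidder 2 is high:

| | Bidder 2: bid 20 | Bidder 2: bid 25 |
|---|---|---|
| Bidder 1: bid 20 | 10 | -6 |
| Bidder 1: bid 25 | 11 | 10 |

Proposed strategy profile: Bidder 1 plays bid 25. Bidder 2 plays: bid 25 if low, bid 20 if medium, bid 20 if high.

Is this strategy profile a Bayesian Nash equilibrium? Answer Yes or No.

Yes

A profile is a BNE iff every type of every player is best-responding given beliefs about the other side.
Bidder 1 plays bid 25: E[bid 25] = 0.4·(3) + 0.2·(13) + 0.4·(13) = 9; E[bid 20] = -3.6. Best-responding. ✓
Bidder 2 (valuation low), facing bid 25: bid 20 gives 6, bid 25 gives 12. Proposed bid 25 is best. ✓
Bidder 2 (valuation medium), facing bid 25: bid 20 gives 1, bid 25 gives 0. Proposed bid 20 is best. ✓
Bidder 2 (valuation high), facing bid 25: bid 20 gives 11, bid 25 gives 10. Proposed bid 20 is best. ✓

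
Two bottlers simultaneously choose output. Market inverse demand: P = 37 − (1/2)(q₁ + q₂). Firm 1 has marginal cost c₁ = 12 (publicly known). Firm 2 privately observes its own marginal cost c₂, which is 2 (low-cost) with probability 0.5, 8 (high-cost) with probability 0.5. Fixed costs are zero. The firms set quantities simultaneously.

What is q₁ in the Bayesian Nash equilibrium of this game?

12

Type-c best response for Firm 2: q₂(c) = (37 − c) − q₁/2.
Firm 1 maximizes expected profit; its first-order condition is 37 − q₁ − (1/2)E[q₂] − 12 = 0.
Substituting E[q₂] and solving: E[c₂] = 5, so q₁ = (37 − 2·12 + 5)/(3/2) = 12.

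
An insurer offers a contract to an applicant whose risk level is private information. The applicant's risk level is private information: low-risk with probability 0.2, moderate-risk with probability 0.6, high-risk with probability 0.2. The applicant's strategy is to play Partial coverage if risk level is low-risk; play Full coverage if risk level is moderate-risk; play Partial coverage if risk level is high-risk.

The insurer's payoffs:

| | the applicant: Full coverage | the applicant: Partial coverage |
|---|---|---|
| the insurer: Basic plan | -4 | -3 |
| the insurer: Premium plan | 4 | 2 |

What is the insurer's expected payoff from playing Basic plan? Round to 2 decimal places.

-3.60

Take the expectation over the applicant's risk level, weighting each type's action by its prior probability.
E[Basic plan] = 0.2·(-3) + 0.6·(-4) + 0.2·(-3) = (-0.6) + (-2.4) + (-0.6) = -3.6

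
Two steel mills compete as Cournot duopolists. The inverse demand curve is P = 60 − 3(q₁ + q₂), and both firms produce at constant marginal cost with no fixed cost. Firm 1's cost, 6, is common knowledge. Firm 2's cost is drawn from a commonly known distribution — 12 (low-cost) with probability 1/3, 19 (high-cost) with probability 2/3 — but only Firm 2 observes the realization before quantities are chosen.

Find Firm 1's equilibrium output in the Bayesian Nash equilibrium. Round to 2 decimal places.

7.19

Each type of Firm 2 best-responds to q₁; Firm 1 best-responds to the expected q₂ over Firm 2's types.
Firm 2 with cost c maximizes (60 − 3(q₁+q₂) − c)·q₂, giving q₂(c) = (60 − c − 3q₁)/6.
E[c₂] = 1/3·12 + 2/3·19 = 16.6667
Firm 1's FOC against E[q₂] yields q₁ = (60 − 2·6 + E[c₂])/9 = (60 − 12 + 16.6667)/9 = 7.18519.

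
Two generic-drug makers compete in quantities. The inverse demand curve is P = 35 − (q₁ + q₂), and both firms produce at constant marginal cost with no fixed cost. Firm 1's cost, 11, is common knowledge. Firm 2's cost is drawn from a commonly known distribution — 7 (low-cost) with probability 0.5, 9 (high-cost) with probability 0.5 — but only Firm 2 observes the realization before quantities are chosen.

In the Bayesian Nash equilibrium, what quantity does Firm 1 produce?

Type-c best response for Firm 2: q₂(c) = (35 − c)/2 − q₁/2.
Firm 1 maximizes expected profit; its first-order condition is 35 − 2q₁ − E[q₂] − 11 = 0.
Substituting E[q₂] and solving: E[c₂] = 8, so q₁ = (35 − 2·11 + 8)/3 = 7.

7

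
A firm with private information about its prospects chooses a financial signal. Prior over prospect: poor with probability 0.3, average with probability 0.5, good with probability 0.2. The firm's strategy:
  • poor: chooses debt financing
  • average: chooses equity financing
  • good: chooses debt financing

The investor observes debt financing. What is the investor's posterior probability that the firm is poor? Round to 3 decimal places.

Apply Bayes' rule using the sender's strategy as the likelihood.
P(debt financing) = 0.3·1 + 0.5·0 + 0.2·1 = 0.5
P(poor | debt financing) = (0.3·1) / 0.5 = 0.3 / 0.5 = 0.6

0.600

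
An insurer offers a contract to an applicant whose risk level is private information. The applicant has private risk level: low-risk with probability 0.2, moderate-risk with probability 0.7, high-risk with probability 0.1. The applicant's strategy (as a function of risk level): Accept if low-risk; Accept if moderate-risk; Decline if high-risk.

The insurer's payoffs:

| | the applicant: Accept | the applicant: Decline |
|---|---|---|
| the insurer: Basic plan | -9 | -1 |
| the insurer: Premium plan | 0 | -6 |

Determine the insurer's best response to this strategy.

Premium plan

E[Basic plan] = 0.2·(-9) + 0.7·(-9) + 0.1·(-1) = -8.2
E[Premium plan] = 0.2·(0) + 0.7·(0) + 0.1·(-6) = -0.6
Best response: Premium plan (-0.6 is the largest).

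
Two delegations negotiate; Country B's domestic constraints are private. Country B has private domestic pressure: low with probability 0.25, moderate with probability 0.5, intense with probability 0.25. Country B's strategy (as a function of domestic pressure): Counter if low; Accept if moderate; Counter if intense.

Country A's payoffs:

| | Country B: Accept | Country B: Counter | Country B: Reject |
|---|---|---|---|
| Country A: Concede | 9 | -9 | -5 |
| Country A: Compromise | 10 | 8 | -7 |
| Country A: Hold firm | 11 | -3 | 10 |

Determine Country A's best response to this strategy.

E[Concede] = 0.25·(-9) + 0.5·(9) + 0.25·(-9) = 0
E[Compromise] = 0.25·(8) + 0.5·(10) + 0.25·(8) = 9
E[Hold firm] = 0.25·(-3) + 0.5·(11) + 0.25·(-3) = 4
Best response: Compromise (9 is the largest).

Compromise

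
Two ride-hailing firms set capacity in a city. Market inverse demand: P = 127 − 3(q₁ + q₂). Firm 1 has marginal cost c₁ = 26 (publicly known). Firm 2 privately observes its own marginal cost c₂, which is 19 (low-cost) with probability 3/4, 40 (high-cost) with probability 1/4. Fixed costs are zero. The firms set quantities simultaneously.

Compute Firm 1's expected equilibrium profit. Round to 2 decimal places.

364.84

Firm 2 with cost c maximizes (127 − 3(q₁+q₂) − c)·q₂, giving q₂(c) = (127 − c − 3q₁)/6.
E[c₂] = 3/4·19 + 1/4·40 = 24.25
Firm 1's FOC against E[q₂] yields q₁ = (127 − 2·26 + E[c₂])/9 = (127 − 52 + 24.25)/9 = 11.0278.
E[P] = 127 − 3·(q₁ + E[q₂]) = 59.0833; Firm 1's expected profit = (E[P] − 26)·q₁ = (59.0833 − 26)·11.0278 = 364.836.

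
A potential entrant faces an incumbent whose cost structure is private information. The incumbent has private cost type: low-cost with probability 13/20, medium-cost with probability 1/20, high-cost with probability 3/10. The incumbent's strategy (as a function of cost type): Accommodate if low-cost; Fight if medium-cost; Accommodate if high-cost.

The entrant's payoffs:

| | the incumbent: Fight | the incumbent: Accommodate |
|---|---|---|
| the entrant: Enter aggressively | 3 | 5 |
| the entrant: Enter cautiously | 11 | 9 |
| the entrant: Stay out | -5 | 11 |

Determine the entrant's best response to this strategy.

E[Enter aggressively] = 13/20·(5) + 1/20·(3) + 3/10·(5) = 49/10
E[Enter cautiously] = 13/20·(9) + 1/20·(11) + 3/10·(9) = 91/10
E[Stay out] = 13/20·(11) + 1/20·(-5) + 3/10·(11) = 51/5
Best response: Stay out (51/5 is the largest).

Stay out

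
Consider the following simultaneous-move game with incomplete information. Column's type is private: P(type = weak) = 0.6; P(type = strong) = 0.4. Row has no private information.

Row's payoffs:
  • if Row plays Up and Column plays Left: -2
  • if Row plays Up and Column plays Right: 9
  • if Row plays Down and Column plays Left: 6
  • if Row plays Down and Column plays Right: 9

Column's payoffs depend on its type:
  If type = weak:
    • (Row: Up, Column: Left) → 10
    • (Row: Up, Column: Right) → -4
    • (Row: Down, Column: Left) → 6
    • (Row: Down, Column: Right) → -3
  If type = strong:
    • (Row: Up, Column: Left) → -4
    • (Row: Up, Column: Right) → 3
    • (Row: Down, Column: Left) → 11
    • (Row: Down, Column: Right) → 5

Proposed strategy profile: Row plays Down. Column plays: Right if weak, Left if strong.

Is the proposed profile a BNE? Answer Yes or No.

No

A profile is a BNE iff every type of every player is best-responding given beliefs about the other side.
Row plays Down: E[Down] = 0.6·(9) + 0.4·(6) = 7.8; E[Up] = 4.6. Best-responding. ✓
Column (type weak), facing Down: Left gives 6, Right gives -3. Proposed Right is not best — profitable deviation exists. ✗
Column (type strong), facing Down: Left gives 11, Right gives 5. Proposed Left is best. ✓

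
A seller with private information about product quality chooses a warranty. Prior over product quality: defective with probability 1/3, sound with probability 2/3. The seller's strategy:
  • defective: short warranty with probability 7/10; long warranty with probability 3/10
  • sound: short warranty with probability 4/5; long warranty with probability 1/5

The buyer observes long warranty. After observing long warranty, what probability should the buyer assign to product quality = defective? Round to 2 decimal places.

P(long warranty) = (1/3)·(3/10) + (2/3)·(1/5) = 7/30
P(defective | long warranty) = ((1/3)·(3/10)) / (7/30) = (1/10) / (7/30) = 3/7

0.43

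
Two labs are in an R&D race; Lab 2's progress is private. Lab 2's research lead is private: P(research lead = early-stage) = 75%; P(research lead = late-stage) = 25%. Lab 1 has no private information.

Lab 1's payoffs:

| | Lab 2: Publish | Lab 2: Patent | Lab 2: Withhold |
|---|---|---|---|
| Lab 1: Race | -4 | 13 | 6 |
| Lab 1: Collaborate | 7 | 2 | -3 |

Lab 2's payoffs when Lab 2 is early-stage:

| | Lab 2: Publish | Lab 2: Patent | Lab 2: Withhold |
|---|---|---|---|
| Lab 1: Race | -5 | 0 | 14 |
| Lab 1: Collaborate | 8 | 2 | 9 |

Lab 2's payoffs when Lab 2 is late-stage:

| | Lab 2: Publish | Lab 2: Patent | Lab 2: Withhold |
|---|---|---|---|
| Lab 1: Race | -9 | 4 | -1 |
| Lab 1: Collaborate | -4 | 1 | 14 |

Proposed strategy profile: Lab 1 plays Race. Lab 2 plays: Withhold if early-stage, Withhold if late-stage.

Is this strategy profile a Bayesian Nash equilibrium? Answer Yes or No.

No

A profile is a BNE iff every type of every player is best-responding given beliefs about the other side.
Lab 1 plays Race: E[Race] = 0.75·(6) + 0.25·(6) = 6; E[Collaborate] = -3. Best-responding. ✓
Lab 2 (research lead early-stage), facing Race: Publish gives -5, Patent gives 0, Withhold gives 14. Proposed Withhold is best. ✓
Lab 2 (research lead late-stage), facing Race: Publish gives -9, Patent gives 4, Withhold gives -1. Proposed Withhold is not best — profitable deviation exists. ✗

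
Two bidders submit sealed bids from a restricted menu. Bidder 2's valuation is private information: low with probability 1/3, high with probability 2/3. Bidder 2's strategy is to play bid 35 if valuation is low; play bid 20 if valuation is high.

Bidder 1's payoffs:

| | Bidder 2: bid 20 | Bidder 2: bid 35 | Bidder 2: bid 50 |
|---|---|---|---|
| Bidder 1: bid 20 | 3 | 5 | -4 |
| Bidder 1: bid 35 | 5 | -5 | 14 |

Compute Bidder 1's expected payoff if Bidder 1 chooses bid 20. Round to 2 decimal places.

3.67

Take the expectation over Bidder 2's valuation, weighting each type's action by its prior probability.
E[bid 20] = 1/3·5 + 2/3·3 = 5/3 + 2 = 11/3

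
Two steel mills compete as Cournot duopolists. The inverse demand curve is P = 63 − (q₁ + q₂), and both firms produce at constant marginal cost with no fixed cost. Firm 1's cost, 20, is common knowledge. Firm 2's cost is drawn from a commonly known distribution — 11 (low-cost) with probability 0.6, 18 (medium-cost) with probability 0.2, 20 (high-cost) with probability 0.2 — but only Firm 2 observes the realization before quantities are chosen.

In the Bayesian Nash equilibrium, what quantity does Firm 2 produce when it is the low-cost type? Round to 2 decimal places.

19.80

Type-c best response for Firm 2: q₂(c) = (63 − c)/2 − q₁/2.
Firm 1 maximizes expected profit; its first-order condition is 63 − 2q₁ − E[q₂] − 20 = 0.
Substituting E[q₂] and solving: E[c₂] = 14.2, so q₁ = (63 − 2·20 + 14.2)/3 = 12.4.
q₂(low-cost) = (63 − 11 − 12.4)/2 = 19.8.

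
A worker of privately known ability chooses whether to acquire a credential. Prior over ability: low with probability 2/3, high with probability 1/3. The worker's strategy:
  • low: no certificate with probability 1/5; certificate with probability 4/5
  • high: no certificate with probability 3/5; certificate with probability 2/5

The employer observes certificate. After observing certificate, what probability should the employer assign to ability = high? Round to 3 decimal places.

Apply Bayes' rule using the sender's strategy as the likelihood.
P(certificate) = (2/3)·(4/5) + (1/3)·(2/5) = 2/3
P(high | certificate) = ((1/3)·(2/5)) / (2/3) = (2/15) / (2/3) = 1/5

0.200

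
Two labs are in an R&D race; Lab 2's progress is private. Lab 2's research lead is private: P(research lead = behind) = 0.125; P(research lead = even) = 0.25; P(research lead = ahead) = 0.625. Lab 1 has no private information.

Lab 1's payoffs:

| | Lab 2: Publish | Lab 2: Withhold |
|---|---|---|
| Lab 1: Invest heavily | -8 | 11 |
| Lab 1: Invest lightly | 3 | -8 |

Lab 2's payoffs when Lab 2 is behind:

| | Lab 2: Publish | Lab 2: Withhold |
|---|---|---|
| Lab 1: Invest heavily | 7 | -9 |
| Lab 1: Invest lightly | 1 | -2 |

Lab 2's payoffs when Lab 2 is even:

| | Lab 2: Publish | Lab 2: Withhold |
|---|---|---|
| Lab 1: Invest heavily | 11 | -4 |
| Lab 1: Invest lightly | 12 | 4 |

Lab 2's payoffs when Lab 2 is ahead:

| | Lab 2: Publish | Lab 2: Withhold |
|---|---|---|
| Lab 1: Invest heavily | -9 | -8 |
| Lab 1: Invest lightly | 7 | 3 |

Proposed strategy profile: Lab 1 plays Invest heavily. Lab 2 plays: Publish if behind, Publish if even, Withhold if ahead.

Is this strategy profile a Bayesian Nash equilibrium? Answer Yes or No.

Yes

Lab 1 plays Invest heavily: E[Invest heavily] = 0.125·(-8) + 0.25·(-8) + 0.625·(11) = 3.875; E[Invest lightly] = -3.875. Best-responding. ✓
Lab 2 (research lead behind), facing Invest heavily: Publish gives 7, Withhold gives -9. Proposed Publish is best. ✓
Lab 2 (research lead even), facing Invest heavily: Publish gives 11, Withhold gives -4. Proposed Publish is best. ✓
Lab 2 (research lead ahead), facing Invest heavily: Publish gives -9, Withhold gives -8. Proposed Withhold is best. ✓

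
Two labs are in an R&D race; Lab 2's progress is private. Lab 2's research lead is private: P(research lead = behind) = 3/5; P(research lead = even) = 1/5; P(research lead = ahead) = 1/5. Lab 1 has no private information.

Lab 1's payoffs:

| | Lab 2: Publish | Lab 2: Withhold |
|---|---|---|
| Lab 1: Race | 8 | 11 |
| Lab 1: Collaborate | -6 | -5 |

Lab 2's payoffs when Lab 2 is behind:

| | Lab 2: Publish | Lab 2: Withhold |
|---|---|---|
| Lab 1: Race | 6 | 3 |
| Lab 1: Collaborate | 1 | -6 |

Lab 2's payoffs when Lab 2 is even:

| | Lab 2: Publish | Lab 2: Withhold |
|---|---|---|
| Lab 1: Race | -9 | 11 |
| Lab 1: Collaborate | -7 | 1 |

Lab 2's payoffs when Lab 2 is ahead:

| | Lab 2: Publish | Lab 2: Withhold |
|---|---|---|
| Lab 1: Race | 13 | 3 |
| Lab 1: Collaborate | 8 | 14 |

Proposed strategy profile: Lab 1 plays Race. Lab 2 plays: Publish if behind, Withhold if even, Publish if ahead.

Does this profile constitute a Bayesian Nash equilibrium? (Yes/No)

Yes

Lab 1 plays Race: E[Race] = 3/5·(8) + 1/5·(11) + 1/5·(8) = 43/5; E[Collaborate] = -29/5. Best-responding. ✓
Lab 2 (research lead behind), facing Race: Publish gives 6, Withhold gives 3. Proposed Publish is best. ✓
Lab 2 (research lead even), facing Race: Publish gives -9, Withhold gives 11. Proposed Withhold is best. ✓
Lab 2 (research lead ahead), facing Race: Publish gives 13, Withhold gives 3. Proposed Publish is best. ✓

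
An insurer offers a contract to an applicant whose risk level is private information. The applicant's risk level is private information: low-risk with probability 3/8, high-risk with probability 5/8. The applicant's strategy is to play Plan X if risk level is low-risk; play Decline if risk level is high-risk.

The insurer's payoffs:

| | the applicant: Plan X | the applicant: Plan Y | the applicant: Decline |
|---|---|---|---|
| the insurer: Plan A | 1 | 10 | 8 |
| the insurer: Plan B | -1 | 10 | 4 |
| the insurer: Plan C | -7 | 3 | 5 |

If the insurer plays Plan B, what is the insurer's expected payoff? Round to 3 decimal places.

2.125

Take the expectation over the applicant's risk level, weighting each type's action by its prior probability.
E[Plan B] = 3/8·(-1) + 5/8·4 = (-3/8) + 5/2 = 17/8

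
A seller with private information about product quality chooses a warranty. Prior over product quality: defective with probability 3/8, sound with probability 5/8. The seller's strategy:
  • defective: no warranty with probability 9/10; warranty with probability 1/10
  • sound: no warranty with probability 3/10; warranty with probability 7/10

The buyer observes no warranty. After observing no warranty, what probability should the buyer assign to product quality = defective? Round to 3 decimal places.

0.643

P(no warranty) = (3/8)·(9/10) + (5/8)·(3/10) = 21/40
P(defective | no warranty) = ((3/8)·(9/10)) / (21/40) = (27/80) / (21/40) = 9/14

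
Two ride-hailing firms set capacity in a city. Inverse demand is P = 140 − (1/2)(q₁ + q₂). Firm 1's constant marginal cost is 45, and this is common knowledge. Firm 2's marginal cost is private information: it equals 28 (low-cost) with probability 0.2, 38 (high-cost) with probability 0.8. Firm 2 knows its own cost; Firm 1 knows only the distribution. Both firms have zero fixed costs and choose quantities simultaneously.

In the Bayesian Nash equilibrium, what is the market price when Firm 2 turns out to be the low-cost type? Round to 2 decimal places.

Type-c best response for Firm 2: q₂(c) = (140 − c) − q₁/2.
Firm 1 maximizes expected profit; its first-order condition is 140 − q₁ − (1/2)E[q₂] − 45 = 0.
Substituting E[q₂] and solving: E[c₂] = 36, so q₁ = (140 − 2·45 + 36)/(3/2) = 57.3333.
q₂(low-cost) = 83.3333, so P = 140 − (1/2)·(57.3333 + 83.3333) = 69.6667.

69.67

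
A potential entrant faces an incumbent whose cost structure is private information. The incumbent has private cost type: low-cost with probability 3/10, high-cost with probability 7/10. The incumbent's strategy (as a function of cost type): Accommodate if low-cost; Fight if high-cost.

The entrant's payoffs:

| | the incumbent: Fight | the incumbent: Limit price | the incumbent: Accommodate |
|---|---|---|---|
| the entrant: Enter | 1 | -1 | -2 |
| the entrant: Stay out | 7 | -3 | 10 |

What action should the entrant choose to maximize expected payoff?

Compute the entrant's expected payoff for each action, taking the expectation over the incumbent's type.
E[Enter] = 3/10·(-2) + 7/10·(1) = 1/10
E[Stay out] = 3/10·(10) + 7/10·(7) = 79/10
Best response: Stay out (79/10 is the largest).

Stay out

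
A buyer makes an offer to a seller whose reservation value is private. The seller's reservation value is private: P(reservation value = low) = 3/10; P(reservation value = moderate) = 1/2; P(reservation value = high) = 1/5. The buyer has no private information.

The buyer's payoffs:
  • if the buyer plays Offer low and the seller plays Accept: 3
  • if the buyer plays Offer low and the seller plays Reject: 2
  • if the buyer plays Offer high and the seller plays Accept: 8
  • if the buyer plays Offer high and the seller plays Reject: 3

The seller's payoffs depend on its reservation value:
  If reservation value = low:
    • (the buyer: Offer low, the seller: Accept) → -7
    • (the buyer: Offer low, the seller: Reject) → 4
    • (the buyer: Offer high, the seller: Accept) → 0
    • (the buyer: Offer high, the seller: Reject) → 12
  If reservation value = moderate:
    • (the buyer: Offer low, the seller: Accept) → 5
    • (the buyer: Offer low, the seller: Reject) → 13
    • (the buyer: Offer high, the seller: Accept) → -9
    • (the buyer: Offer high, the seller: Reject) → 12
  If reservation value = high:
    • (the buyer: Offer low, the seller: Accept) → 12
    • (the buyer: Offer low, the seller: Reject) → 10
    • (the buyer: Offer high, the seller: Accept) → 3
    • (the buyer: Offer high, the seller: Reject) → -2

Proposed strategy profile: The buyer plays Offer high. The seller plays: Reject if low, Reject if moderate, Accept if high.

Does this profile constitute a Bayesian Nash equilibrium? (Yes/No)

A profile is a BNE iff every type of every player is best-responding given beliefs about the other side.
The buyer plays Offer high: E[Offer high] = 3/10·(3) + 1/2·(3) + 1/5·(8) = 4; E[Offer low] = 11/5. Best-responding. ✓
The seller (reservation value low), facing Offer high: Accept gives 0, Reject gives 12. Proposed Reject is best. ✓
The seller (reservation value moderate), facing Offer high: Accept gives -9, Reject gives 12. Proposed Reject is best. ✓
The seller (reservation value high), facing Offer high: Accept gives 3, Reject gives -2. Proposed Accept is best. ✓

Yes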